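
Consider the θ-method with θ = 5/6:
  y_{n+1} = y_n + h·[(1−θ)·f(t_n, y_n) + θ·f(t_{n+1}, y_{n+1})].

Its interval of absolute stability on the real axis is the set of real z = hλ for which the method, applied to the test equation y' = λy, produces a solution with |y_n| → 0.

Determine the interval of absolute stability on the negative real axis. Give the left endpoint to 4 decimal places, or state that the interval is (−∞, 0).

On y'=λy, z=hλ:
  y_{n+1} = y_n + z·[1/6·y_n + 5/6·y_{n+1}] ⇒ (1 − 5/6z)y_{n+1} = (1 + 1/6z)y_n
  so R(z) = (1 + 1/6z)/(1 − 5/6z).

Need |R(x)|<1, x<0.
x=-1.04: |R|=0.4429
x=-2: |R|=0.2500
x=-10: |R|=0.0714
x=-100: |R|=0.1858
θ=5/6≥1/2 ⇒ |1+1/6x|<|1−5/6x| ∀x<0 ⇒ interval (−∞,0).

(−∞, 0) — no finite endpoint.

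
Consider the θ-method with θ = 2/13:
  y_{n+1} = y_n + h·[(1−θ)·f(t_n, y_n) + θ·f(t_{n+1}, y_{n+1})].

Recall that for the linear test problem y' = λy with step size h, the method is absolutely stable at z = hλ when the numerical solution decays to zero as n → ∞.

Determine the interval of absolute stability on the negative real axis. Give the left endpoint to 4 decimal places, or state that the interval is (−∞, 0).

Set f=λy, z=hλ:
  y_{n+1} = y_n + z·[11/13·y_n + 2/13·y_{n+1}] ⇒ (1 − 2/13z)y_{n+1} = (1 + 11/13z)y_n
  Hence R(z) = (1 + 11/13z)/(1 − 2/13z).

Boundary: |R(x)|=1, x<0.
x=-0.36: |R|=0.6589
R=−1: 1+11/13x = −1+2/13x ⇒ -9/13x=2 ⇒ x=2/(-9/13)=-2.8889
Confirm numerically:
  x=-2.449: |R|=0.77880 <1
  x=-2.344: |R|=0.72275 <1
  x=-2.172: |R|=0.62800 <1
  x=-1.260: |R|=0.05541 <1
  x=-3.195: |R|=1.14208 >1
  x=-3.184: |R|=1.13713 >1
  x=-3.029: |R|=1.06617 >1
Stable set (-2.8889, 0).

(-2.8889, 0).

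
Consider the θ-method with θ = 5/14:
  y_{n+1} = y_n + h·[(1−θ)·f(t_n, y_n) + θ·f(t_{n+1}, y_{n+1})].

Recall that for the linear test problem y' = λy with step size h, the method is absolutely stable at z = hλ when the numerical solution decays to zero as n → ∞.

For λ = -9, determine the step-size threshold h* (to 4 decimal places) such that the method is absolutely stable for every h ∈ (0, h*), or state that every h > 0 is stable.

(-7.0000,0); λ=-9 ⇒ h* = (7)/9 = 0.7778.

Set f=λy, z=hλ:
  y_{n+1} = y_n + z·[9/14·y_n + 5/14·y_{n+1}] ⇒ (1 − 5/14z)y_{n+1} = (1 + 9/14z)y_n
  Hence R(z) = (1 + 9/14z)/(1 − 5/14z).

Solve |R(x)|<1 on ℝ⁻.
x=-0.9: |R|=0.3189
R=−1: 1+9/14x = −1+5/14x ⇒ -2/7x=2 ⇒ x=2/(-2/7)=-7.0000
Confirm numerically:
  x=-6.893: |R|=0.99117 <1
  x=-5.653: |R|=0.87252 <1
  x=-5.530: |R|=0.85882 <1
  x=-4.277: |R|=0.69219 <1
  x=-7.507: |R|=1.03935 >1
  x=-7.239: |R|=1.01905 >1
  x=-7.034: |R|=1.00277 >1
Stable set (-7.0000, 0).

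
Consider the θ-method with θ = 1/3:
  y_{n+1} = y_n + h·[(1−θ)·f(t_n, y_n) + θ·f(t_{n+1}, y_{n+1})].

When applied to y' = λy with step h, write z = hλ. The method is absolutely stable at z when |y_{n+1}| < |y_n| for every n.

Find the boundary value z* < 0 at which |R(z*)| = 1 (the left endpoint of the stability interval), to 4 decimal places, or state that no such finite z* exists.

z* = -6.0000.

Set f=λy, z=hλ:
  y_{n+1} = y_n + z·[2/3·y_n + 1/3·y_{n+1}] ⇒ (1 − 1/3z)y_{n+1} = (1 + 2/3z)y_n
  Hence R(z) = (1 + 2/3z)/(1 − 1/3z).

Boundary: |R(x)|=1, x<0.
x=-1.23: |R|=0.1277
R=−1: 1+2/3x = −1+1/3x ⇒ -1/3x=2 ⇒ x=2/(-1/3)=-6.0000
Confirm numerically:
  x=-4.936: |R|=0.86593 <1
  x=-4.428: |R|=0.78837 <1
  x=-3.599: |R|=0.63616 <1
  x=-3.043: |R|=0.51067 <1
  x=-6.582: |R|=1.06074 >1
  x=-6.294: |R|=1.03163 >1
Interval (-6.0000, 0).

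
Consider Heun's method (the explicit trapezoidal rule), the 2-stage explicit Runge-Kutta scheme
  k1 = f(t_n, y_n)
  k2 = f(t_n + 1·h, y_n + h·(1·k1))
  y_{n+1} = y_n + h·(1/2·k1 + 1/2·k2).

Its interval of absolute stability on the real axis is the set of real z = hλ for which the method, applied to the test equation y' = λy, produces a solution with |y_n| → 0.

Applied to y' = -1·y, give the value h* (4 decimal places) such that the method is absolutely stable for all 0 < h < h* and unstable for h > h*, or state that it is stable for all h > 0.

Set f=λy, z=hλ:
  order 2, 2-stage ⇒ R(z)=1+z+z^2/2
  (e.g. R(-1.36)=0.56480, |R|=0.56480)

Need |R(x)|<1, x<0.
x=-1.36: |R|=0.5648
|R(-1.86)|=0.8698 |R(-1.66)|=0.7178 |R(-1.1)|=0.5050
Bisect:
  x_lo=-2.8186 |R|=2.1537  x_hi=-0.1399 |R|=0.8699
  mid=-1.47927 |R|=0.61485 →hi
  mid=-2.14895 |R|=1.16005 →lo
  mid=-1.81411 |R|=0.83139 →hi
  mid=-1.98153 |R|=0.98170 →hi
  mid=-2.06524 |R|=1.06737 →lo
  mid=-2.02339 |R|=1.02366 →lo
  mid=-2.00246 |R|=1.00246 →lo
  ...
  [-2.00001,-1.99984] ⇒ x*=-2.0000
So |R|<1 on (-2.0000, 0).

(-2.0000,0); λ=-1 ⇒ h* = 2.0000.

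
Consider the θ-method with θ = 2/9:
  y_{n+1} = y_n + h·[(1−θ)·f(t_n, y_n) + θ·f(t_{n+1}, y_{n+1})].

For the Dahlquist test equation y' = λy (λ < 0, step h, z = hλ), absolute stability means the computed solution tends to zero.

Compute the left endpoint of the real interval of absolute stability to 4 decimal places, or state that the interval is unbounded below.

left endpoint -3.6000.

On y'=λy, z=hλ:
  y_{n+1} = y_n + z·[7/9·y_n + 2/9·y_{n+1}] ⇒ (1 − 2/9z)y_{n+1} = (1 + 7/9z)y_n
  Hence R(z) = (1 + 7/9z)/(1 − 2/9z).

Find x<0 with |R(x)|<1.
x=-0.77: |R|=0.3425
R=−1: 1+7/9x = −1+2/9x ⇒ -5/9x=2 ⇒ x=2/(-5/9)=-3.6000
Confirm numerically:
  x=-3.552: |R|=0.98510 <1
  x=-2.756: |R|=0.70921 <1
  x=-2.503: |R|=0.60838 <1
  x=-4.163: |R|=1.16247 >1
  x=-3.897: |R|=1.08842 >1
Interval (-3.6000, 0).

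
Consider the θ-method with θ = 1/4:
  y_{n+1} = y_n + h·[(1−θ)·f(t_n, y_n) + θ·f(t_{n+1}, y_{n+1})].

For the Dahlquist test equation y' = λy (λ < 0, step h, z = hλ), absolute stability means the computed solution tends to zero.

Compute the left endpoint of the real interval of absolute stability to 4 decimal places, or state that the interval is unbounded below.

z* = -4.0000.

With y'=λy (z=hλ):
  y_{n+1} = y_n + z·[3/4·y_n + 1/4·y_{n+1}] ⇒ (1 − 1/4z)y_{n+1} = (1 + 3/4z)y_n
  so R(z) = (1 + 3/4z)/(1 − 1/4z).

Find x<0 with |R(x)|<1.
x=-1.67: |R|=0.1781
R=−1: 1+3/4x = −1+1/4x ⇒ -1/2x=2 ⇒ x=2/(-1/2)=-4.0000
Confirm numerically:
  x=-3.590: |R|=0.89196 <1
  x=-2.769: |R|=0.63628 <1
  x=-2.204: |R|=0.42102 <1
  x=-4.580: |R|=1.13520 >1
  x=-4.307: |R|=1.07391 >1
  x=-4.024: |R|=1.00598 >1
Interval (-4.0000, 0).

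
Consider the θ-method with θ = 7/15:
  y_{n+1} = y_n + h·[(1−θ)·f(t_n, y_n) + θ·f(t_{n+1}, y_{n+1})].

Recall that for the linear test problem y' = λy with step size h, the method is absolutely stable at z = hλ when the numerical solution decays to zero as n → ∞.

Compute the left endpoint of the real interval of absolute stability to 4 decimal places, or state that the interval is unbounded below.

Test eqn y'=λy, z=hλ:
  y_{n+1} = y_n + z·[8/15·y_n + 7/15·y_{n+1}] ⇒ (1 − 7/15z)y_{n+1} = (1 + 8/15z)y_n
  ⇒ R(z) = (1 + 8/15z)/(1 − 7/15z).

Solve |R(x)|<1 on ℝ⁻.
x=-0.43: |R|=0.6419
R=−1: 1+8/15x = −1+7/15x ⇒ -1/15x=2 ⇒ x=2/(-1/15)=-30.0000
Confirm numerically:
  x=-23.152: |R|=0.96132 <1
  x=-20.068: |R|=0.93612 <1
  x=-19.338: |R|=0.92909 <1
  x=-12.425: |R|=0.82765 <1
  x=-30.591: |R|=1.00258 >1
  x=-30.580: |R|=1.00253 >1
  x=-30.358: |R|=1.00157 >1
So |R|<1 on (-30.0000, 0).

left endpoint -30.0000.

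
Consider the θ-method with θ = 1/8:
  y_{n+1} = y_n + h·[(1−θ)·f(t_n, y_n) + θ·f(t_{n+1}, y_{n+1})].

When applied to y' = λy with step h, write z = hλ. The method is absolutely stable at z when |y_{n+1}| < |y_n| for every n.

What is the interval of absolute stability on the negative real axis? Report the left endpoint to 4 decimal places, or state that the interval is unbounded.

Set f=λy, z=hλ:
  y_{n+1} = y_n + z·[7/8·y_n + 1/8·y_{n+1}] ⇒ (1 − 1/8z)y_{n+1} = (1 + 7/8z)y_n
  R(z) = (1 + 7/8z)/(1 − 1/8z).

Need |R(x)|<1, x<0.
x=-0.42: |R|=0.6010
R=−1: 1+7/8x = −1+1/8x ⇒ -3/4x=2 ⇒ x=2/(-3/4)=-2.6667
Confirm numerically:
  x=-2.389: |R|=0.83964 <1
  x=-1.935: |R|=0.55813 <1
  x=-1.499: |R|=0.26245 <1
  x=-3.213: |R|=1.29234 >1
  x=-2.927: |R|=1.14295 >1
Interval (-2.6667, 0).

z∈(-2.6667,0).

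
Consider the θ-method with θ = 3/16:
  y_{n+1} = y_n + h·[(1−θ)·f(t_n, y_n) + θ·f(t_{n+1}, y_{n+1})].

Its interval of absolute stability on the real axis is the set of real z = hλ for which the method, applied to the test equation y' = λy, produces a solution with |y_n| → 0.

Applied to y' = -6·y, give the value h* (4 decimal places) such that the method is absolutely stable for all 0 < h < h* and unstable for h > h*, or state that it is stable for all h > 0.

With y'=λy (z=hλ):
  y_{n+1} = y_n + z·[13/16·y_n + 3/16·y_{n+1}] ⇒ (1 − 3/16z)y_{n+1} = (1 + 13/16z)y_n
  Hence R(z) = (1 + 13/16z)/(1 − 3/16z).

Boundary: |R(x)|=1, x<0.
x=-1.71: |R|=0.2948
R=−1: 1+13/16x = −1+3/16x ⇒ -5/8x=2 ⇒ x=2/(-5/8)=-3.2000
Confirm numerically:
  x=-2.686: |R|=0.78635 <1
  x=-2.286: |R|=0.60014 <1
  x=-2.073: |R|=0.49278 <1
  x=-1.718: |R|=0.29942 <1
  x=-3.595: |R|=1.14747 >1
  x=-3.580: |R|=1.14211 >1
  x=-3.333: |R|=1.05116 >1
So |R|<1 on (-3.2000, 0).

(-3.2000,0); λ=-6 ⇒ h* = (16/5)/6 = 0.5333.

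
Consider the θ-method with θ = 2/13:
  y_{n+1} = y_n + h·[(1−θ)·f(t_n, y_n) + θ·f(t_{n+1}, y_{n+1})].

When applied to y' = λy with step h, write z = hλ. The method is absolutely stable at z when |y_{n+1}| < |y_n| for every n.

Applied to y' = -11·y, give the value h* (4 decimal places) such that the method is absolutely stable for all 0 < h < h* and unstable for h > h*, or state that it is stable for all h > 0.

With y'=λy (z=hλ):
  y_{n+1} = y_n + z·[11/13·y_n + 2/13·y_{n+1}] ⇒ (1 − 2/13z)y_{n+1} = (1 + 11/13z)y_n
  R(z) = (1 + 11/13z)/(1 − 2/13z).

Boundary: |R(x)|=1, x<0.
x=-1.4: |R|=0.1519
R=−1: 1+11/13x = −1+2/13x ⇒ -9/13x=2 ⇒ x=2/(-9/13)=-2.8889
Confirm numerically:
  x=-2.236: |R|=0.66369 <1
  x=-2.157: |R|=0.61956 <1
  x=-2.050: |R|=0.55848 <1
  x=-1.661: |R|=0.32294 <1
  x=-3.405: |R|=1.23448 >1
  x=-3.230: |R|=1.15776 >1
Stable set (-2.8889, 0).

(-2.8889,0); λ=-11 ⇒ h* = (26/9)/11 = 0.2626.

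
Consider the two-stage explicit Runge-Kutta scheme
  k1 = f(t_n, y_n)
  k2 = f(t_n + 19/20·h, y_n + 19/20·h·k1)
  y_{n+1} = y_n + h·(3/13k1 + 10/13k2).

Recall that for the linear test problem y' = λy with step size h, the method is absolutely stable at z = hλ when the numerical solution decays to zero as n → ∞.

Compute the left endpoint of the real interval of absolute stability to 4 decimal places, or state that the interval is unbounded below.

On y'=λy, z=hλ:
  k1=λy_n ⇒ h·k1=z·y_n;  k2=λ(1+19/20z)y_n ⇒ h·k2=z(1+19/20z)y_n
  y_{n+1}/y_n = 1 + 3/13z + 10/13z(1+19/20z) = 1 + z + 19/26z²
  ⇒ R(z) = 1 + z + 19/26z².

Need |R(x)|<1, x<0.
x=-0.34: |R|=0.7445
R=1: x+19/26x²=0 ⇒ x=−26/19=-1.3684; min R=1−1/(4·19/26)=0.6579>−1
Confirm numerically:
  x=-1.255: |R|=0.89598 <1
  x=-1.064: |R|=0.76330 <1
  x=-0.746: |R|=0.66068 <1
  x=-1.593: |R|=1.26144 >1
  x=-1.515: |R|=1.16228 >1
  x=-1.405: |R|=1.03756 >1
So |R|<1 on (-1.3684, 0).

z* = -1.3684.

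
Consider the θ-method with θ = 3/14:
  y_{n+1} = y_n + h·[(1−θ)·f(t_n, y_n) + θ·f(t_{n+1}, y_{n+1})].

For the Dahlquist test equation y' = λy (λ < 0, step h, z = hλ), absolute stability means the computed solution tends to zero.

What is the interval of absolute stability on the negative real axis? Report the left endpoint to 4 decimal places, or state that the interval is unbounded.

On y'=λy, z=hλ:
  y_{n+1} = y_n + z·[11/14·y_n + 3/14·y_{n+1}] ⇒ (1 − 3/14z)y_{n+1} = (1 + 11/14z)y_n
  ⇒ R(z) = (1 + 11/14z)/(1 − 3/14z).

Need |R(x)|<1, x<0.
x=-0.86: |R|=0.2738
R=−1: 1+11/14x = −1+3/14x ⇒ -4/7x=2 ⇒ x=2/(-4/7)=-3.5000
Confirm numerically:
  x=-3.295: |R|=0.93134 <1
  x=-2.187: |R|=0.48913 <1
  x=-2.061: |R|=0.42962 <1
  x=-1.770: |R|=0.28327 <1
  x=-3.764: |R|=1.08350 >1
  x=-3.592: |R|=1.02971 >1
Stable set (-3.5000, 0).

z∈(-3.5000,0).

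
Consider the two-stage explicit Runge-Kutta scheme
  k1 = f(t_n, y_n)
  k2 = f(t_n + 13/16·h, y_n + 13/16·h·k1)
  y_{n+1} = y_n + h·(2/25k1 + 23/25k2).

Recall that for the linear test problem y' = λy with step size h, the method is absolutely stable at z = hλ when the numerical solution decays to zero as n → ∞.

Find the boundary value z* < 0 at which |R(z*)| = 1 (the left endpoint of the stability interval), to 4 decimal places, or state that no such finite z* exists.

z* = -1.3378.

Test eqn y'=λy, z=hλ:
  k1=λy_n ⇒ h·k1=z·y_n;  k2=λ(1+13/16z)y_n ⇒ h·k2=z(1+13/16z)y_n
  y_{n+1}/y_n = 1 + 2/25z + 23/25z(1+13/16z) = 1 + z + 299/400z²
  ⇒ R(z) = 1 + z + 299/400z².

Need |R(x)|<1, x<0.
x=-1.52: |R|=1.2070
R=1: x+299/400x²=0 ⇒ x=−400/299=-1.3378; min R=1−1/(4·299/400)=0.6656>−1
Confirm numerically:
  x=-1.307: |R|=0.96992 <1
  x=-0.780: |R|=0.67478 <1
  x=-0.587: |R|=0.67057 <1
  x=-1.707: |R|=1.47110 >1
  x=-1.567: |R|=1.26848 >1
  x=-1.555: |R|=1.25247 >1
Stable set (-1.3378, 0).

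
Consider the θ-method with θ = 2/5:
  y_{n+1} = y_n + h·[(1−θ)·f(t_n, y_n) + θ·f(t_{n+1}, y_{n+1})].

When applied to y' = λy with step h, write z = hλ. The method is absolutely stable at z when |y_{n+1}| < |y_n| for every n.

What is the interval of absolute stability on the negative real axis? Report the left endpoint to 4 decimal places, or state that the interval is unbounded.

(-10.0000, 0).

With y'=λy (z=hλ):
  y_{n+1} = y_n + z·[3/5·y_n + 2/5·y_{n+1}] ⇒ (1 − 2/5z)y_{n+1} = (1 + 3/5z)y_n
  Hence R(z) = (1 + 3/5z)/(1 − 2/5z).

Find x<0 with |R(x)|<1.
x=-1.1: |R|=0.2361
R=−1: 1+3/5x = −1+2/5x ⇒ -1/5x=2 ⇒ x=2/(-1/5)=-10.0000
Confirm numerically:
  x=-9.290: |R|=0.96989 <1
  x=-6.493: |R|=0.80502 <1
  x=-4.838: |R|=0.64827 <1
  x=-4.720: |R|=0.63435 <1
  x=-10.484: |R|=1.01864 >1
  x=-10.385: |R|=1.01494 >1
  x=-10.138: |R|=1.00546 >1
Interval (-10.0000, 0).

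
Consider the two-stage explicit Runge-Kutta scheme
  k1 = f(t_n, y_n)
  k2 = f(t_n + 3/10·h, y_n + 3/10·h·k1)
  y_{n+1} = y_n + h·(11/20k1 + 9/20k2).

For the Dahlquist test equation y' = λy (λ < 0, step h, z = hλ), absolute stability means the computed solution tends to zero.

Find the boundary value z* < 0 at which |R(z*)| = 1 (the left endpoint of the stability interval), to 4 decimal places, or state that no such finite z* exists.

z* = -7.4074.

With y'=λy (z=hλ):
  k1=λy_n ⇒ h·k1=z·y_n;  k2=λ(1+3/10z)y_n ⇒ h·k2=z(1+3/10z)y_n
  y_{n+1}/y_n = 1 + 11/20z + 9/20z(1+3/10z) = 1 + z + 27/200z²
  ⇒ R(z) = 1 + z + 27/200z².

Solve |R(x)|<1 on ℝ⁻.
x=-0.55: |R|=0.4908
R=1: x+27/200x²=0 ⇒ x=−200/27=-7.4074; min R=1−1/(4·27/200)=-0.8519>−1
Confirm numerically:
  x=-6.344: |R|=0.08926 <1
  x=-6.335: |R|=0.08285 <1
  x=-5.531: |R|=0.40109 <1
  x=-3.667: |R|=0.85167 <1
  x=-7.583: |R|=1.17976 >1
  x=-7.545: |R|=1.14015 >1
So |R|<1 on (-7.4074, 0).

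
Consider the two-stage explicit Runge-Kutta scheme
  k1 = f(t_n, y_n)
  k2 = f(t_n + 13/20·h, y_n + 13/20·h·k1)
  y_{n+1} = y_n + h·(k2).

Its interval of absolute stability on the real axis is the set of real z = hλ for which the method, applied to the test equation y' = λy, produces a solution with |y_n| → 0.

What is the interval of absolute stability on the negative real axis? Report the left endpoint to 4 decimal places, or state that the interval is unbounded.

With y'=λy (z=hλ):
  k1=λy_n ⇒ h·k1=z·y_n;  k2=λ(1+13/20z)y_n ⇒ h·k2=z(1+13/20z)y_n
  y_{n+1}/y_n = 1 + z(1+13/20z) = 1 + z + 13/20z²
  Hence R(z) = 1 + z + 13/20z².

Find x<0 with |R(x)|<1.
x=-0.79: |R|=0.6157
R=1: x+13/20x²=0 ⇒ x=−20/13=-1.5385; min R=1−1/(4·13/20)=0.6154>−1
Confirm numerically:
  x=-0.965: |R|=0.64030 <1
  x=-0.892: |R|=0.62518 <1
  x=-0.798: |R|=0.61592 <1
  x=-0.702: |R|=0.61832 <1
  x=-2.053: |R|=1.68663 >1
  x=-2.012: |R|=1.61929 >1
  x=-1.913: |R|=1.46572 >1
Interval (-1.5385, 0).

z∈(-1.5385,0).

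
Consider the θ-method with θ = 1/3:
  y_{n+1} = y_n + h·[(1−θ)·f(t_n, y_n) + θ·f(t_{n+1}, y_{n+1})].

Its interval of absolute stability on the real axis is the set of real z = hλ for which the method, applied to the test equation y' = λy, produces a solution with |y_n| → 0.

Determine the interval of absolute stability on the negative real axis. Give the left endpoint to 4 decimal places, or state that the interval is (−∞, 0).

(-6.0000, 0).

On y'=λy, z=hλ:
  y_{n+1} = y_n + z·[2/3·y_n + 1/3·y_{n+1}] ⇒ (1 − 1/3z)y_{n+1} = (1 + 2/3z)y_n
  ⇒ R(z) = (1 + 2/3z)/(1 − 1/3z).

Need |R(x)|<1, x<0.
x=-0.34: |R|=0.6946
R=−1: 1+2/3x = −1+1/3x ⇒ -1/3x=2 ⇒ x=2/(-1/3)=-6.0000
Confirm numerically:
  x=-5.882: |R|=0.98671 <1
  x=-5.067: |R|=0.88434 <1
  x=-4.387: |R|=0.78164 <1
  x=-2.792: |R|=0.44613 <1
  x=-6.123: |R|=1.01348 >1
  x=-6.026: |R|=1.00288 >1
Stable set (-6.0000, 0).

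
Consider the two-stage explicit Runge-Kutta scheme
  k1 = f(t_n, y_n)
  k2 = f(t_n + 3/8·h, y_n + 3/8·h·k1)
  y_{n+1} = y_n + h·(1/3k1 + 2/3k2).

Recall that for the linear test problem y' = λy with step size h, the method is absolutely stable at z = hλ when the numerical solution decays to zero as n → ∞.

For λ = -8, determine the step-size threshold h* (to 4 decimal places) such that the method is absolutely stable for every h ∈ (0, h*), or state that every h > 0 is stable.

Set f=λy, z=hλ:
  k1=λy_n ⇒ h·k1=z·y_n;  k2=λ(1+3/8z)y_n ⇒ h·k2=z(1+3/8z)y_n
  y_{n+1}/y_n = 1 + 1/3z + 2/3z(1+3/8z) = 1 + z + 1/4z²
  ⇒ R(z) = 1 + z + 1/4z².

Find x<0 with |R(x)|<1.
x=-1.52: |R|=0.0576
R=1: x+1/4x²=0 ⇒ x=−4=-4.0000; min R=1−1/(4·1/4)=0.0000>−1
Confirm numerically:
  x=-2.820: |R|=0.16810 <1
  x=-2.515: |R|=0.06631 <1
  x=-2.317: |R|=0.02512 <1
  x=-4.111: |R|=1.11408 >1
  x=-4.059: |R|=1.05987 >1
Interval (-4.0000, 0).

(-4.0000,0); λ=-8 ⇒ h* = (4)/8 = 0.5000.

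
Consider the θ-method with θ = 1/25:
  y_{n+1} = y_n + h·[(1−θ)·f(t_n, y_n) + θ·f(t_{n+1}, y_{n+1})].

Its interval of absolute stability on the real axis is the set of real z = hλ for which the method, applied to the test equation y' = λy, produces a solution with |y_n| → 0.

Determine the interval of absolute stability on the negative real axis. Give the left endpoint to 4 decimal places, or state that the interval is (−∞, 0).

(-2.1739, 0).

With y'=λy (z=hλ):
  y_{n+1} = y_n + z·[24/25·y_n + 1/25·y_{n+1}] ⇒ (1 − 1/25z)y_{n+1} = (1 + 24/25z)y_n
  ⇒ R(z) = (1 + 24/25z)/(1 − 1/25z).

Find x<0 with |R(x)|<1.
x=-0.72: |R|=0.3002
R=−1: 1+24/25x = −1+1/25x ⇒ -23/25x=2 ⇒ x=2/(-23/25)=-2.1739
Confirm numerically:
  x=-1.513: |R|=0.42666 <1
  x=-1.508: |R|=0.42221 <1
  x=-1.031: |R|=0.00983 <1
  x=-2.705: |R|=1.44090 >1
  x=-2.349: |R|=1.14724 >1
  x=-2.326: |R|=1.12801 >1
Interval (-2.1739, 0).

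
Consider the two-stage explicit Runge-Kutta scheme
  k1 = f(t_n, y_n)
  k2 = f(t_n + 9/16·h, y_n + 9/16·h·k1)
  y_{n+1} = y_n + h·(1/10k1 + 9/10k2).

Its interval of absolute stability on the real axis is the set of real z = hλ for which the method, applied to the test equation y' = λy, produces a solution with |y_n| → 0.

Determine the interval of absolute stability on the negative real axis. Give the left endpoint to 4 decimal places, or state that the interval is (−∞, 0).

Set f=λy, z=hλ:
  k1=λy_n ⇒ h·k1=z·y_n;  k2=λ(1+9/16z)y_n ⇒ h·k2=z(1+9/16z)y_n
  y_{n+1}/y_n = 1 + 1/10z + 9/10z(1+9/16z) = 1 + z + 81/160z²
  R(z) = 1 + z + 81/160z².

Need |R(x)|<1, x<0.
x=-0.8: |R|=0.5240
R=1: x+81/160x²=0 ⇒ x=−160/81=-1.9753; min R=1−1/(4·81/160)=0.5062>−1
Confirm numerically:
  x=-1.897: |R|=0.92480 <1
  x=-1.019: |R|=0.50667 <1
  x=-0.883: |R|=0.51172 <1
  x=-2.342: |R|=1.43476 >1
  x=-2.126: |R|=1.16219 >1
  x=-2.069: |R|=1.09814 >1
So |R|<1 on (-1.9753, 0).

z∈(-1.9753,0).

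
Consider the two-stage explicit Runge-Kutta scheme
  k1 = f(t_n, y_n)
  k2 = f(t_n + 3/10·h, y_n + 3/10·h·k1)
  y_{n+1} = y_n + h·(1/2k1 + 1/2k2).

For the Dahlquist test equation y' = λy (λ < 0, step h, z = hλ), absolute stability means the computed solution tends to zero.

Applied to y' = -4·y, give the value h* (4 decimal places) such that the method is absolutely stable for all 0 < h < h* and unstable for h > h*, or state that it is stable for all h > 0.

Set f=λy, z=hλ:
  k1=λy_n ⇒ h·k1=z·y_n;  k2=λ(1+3/10z)y_n ⇒ h·k2=z(1+3/10z)y_n
  y_{n+1}/y_n = 1 + 1/2z + 1/2z(1+3/10z) = 1 + z + 3/20z²
  so R(z) = 1 + z + 3/20z².

Find x<0 with |R(x)|<1.
x=-0.81: |R|=0.2884
R=1: x+3/20x²=0 ⇒ x=−20/3=-6.6667; min R=1−1/(4·3/20)=-0.6667>−1
Confirm numerically:
  x=-5.164: |R|=0.16397 <1
  x=-3.630: |R|=0.65346 <1
  x=-2.713: |R|=0.60894 <1
  x=-7.195: |R|=1.57020 >1
  x=-7.077: |R|=1.43559 >1
  x=-6.714: |R|=1.04767 >1
Stable set (-6.6667, 0).

(-6.6667,0); λ=-4 ⇒ h* = (20/3)/4 = 1.6667.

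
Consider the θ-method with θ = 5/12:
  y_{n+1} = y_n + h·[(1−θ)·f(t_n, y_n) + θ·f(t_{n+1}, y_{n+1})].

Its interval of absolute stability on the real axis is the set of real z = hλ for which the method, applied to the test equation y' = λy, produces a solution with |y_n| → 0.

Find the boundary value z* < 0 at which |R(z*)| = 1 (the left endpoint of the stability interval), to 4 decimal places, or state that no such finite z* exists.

Test eqn y'=λy, z=hλ:
  y_{n+1} = y_n + z·[7/12·y_n + 5/12·y_{n+1}] ⇒ (1 − 5/12z)y_{n+1} = (1 + 7/12z)y_n
  ⇒ R(z) = (1 + 7/12z)/(1 − 5/12z).

Find x<0 with |R(x)|<1.
x=-1.39: |R|=0.1198
R=−1: 1+7/12x = −1+5/12x ⇒ -1/6x=2 ⇒ x=2/(-1/6)=-12.0000
Confirm numerically:
  x=-11.555: |R|=0.98724 <1
  x=-9.330: |R|=0.90895 <1
  x=-9.121: |R|=0.90004 <1
  x=-8.530: |R|=0.87301 <1
  x=-12.361: |R|=1.00978 >1
  x=-12.113: |R|=1.00311 >1
Interval (-12.0000, 0).

z* = -12.0000.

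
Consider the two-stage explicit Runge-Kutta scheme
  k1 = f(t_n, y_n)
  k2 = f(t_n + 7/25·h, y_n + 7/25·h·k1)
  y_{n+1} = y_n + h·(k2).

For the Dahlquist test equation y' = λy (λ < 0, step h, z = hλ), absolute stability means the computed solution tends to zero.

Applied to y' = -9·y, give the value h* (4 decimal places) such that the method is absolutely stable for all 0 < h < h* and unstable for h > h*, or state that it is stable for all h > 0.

(-3.5714,0); λ=-9 ⇒ h* = (25/7)/9 = 0.3968.

Set f=λy, z=hλ:
  k1=λy_n ⇒ h·k1=z·y_n;  k2=λ(1+7/25z)y_n ⇒ h·k2=z(1+7/25z)y_n
  y_{n+1}/y_n = 1 + z(1+7/25z) = 1 + z + 7/25z²
  ⇒ R(z) = 1 + z + 7/25z².

Boundary: |R(x)|=1, x<0.
x=-0.61: |R|=0.4942
R=1: x+7/25x²=0 ⇒ x=−25/7=-3.5714; min R=1−1/(4·7/25)=0.1071>−1
Confirm numerically:
  x=-2.806: |R|=0.39862 <1
  x=-1.932: |R|=0.11313 <1
  x=-1.766: |R|=0.10725 <1
  x=-3.926: |R|=1.38977 >1
  x=-3.798: |R|=1.24095 >1
  x=-3.639: |R|=1.06885 >1
Interval (-3.5714, 0).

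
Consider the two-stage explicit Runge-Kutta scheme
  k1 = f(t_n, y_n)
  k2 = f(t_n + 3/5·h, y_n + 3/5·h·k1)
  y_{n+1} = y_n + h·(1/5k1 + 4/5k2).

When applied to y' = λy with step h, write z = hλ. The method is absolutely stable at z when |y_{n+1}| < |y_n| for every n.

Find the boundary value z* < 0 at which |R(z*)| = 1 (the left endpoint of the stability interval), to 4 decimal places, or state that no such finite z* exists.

left endpoint -2.0833.

Test eqn y'=λy, z=hλ:
  k1=λy_n ⇒ h·k1=z·y_n;  k2=λ(1+3/5z)y_n ⇒ h·k2=z(1+3/5z)y_n
  y_{n+1}/y_n = 1 + 1/5z + 4/5z(1+3/5z) = 1 + z + 12/25z²
  R(z) = 1 + z + 12/25z².

Solve |R(x)|<1 on ℝ⁻.
x=-1.73: |R|=0.7066
R=1: x+12/25x²=0 ⇒ x=−25/12=-2.0833; min R=1−1/(4·12/25)=0.4792>−1
Confirm numerically:
  x=-1.540: |R|=0.59837 <1
  x=-1.446: |R|=0.55764 <1
  x=-1.215: |R|=0.49359 <1
  x=-2.556: |R|=1.57991 >1
  x=-2.123: |R|=1.04042 >1
So |R|<1 on (-2.0833, 0).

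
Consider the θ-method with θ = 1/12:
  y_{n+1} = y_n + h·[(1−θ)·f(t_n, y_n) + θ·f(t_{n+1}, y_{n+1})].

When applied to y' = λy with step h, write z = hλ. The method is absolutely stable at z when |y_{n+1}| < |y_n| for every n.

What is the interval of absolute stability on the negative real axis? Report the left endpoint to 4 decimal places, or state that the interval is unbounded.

(-2.4000, 0).

With y'=λy (z=hλ):
  y_{n+1} = y_n + z·[11/12·y_n + 1/12·y_{n+1}] ⇒ (1 − 1/12z)y_{n+1} = (1 + 11/12z)y_n
  ⇒ R(z) = (1 + 11/12z)/(1 − 1/12z).

Need |R(x)|<1, x<0.
x=-0.79: |R|=0.2588
R=−1: 1+11/12x = −1+1/12x ⇒ -5/6x=2 ⇒ x=2/(-5/6)=-2.4000
Confirm numerically:
  x=-2.194: |R|=0.85487 <1
  x=-2.095: |R|=0.78361 <1
  x=-2.014: |R|=0.72456 <1
  x=-1.670: |R|=0.46598 <1
  x=-2.605: |R|=1.14036 >1
  x=-2.594: |R|=1.13293 >1
Stable set (-2.4000, 0).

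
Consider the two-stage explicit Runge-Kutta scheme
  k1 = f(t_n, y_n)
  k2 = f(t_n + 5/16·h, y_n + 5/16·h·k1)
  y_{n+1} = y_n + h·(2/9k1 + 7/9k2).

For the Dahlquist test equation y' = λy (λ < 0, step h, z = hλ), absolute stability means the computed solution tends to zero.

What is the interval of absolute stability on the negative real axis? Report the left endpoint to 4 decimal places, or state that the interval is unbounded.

Set f=λy, z=hλ:
  k1=λy_n ⇒ h·k1=z·y_n;  k2=λ(1+5/16z)y_n ⇒ h·k2=z(1+5/16z)y_n
  y_{n+1}/y_n = 1 + 2/9z + 7/9z(1+5/16z) = 1 + z + 35/144z²
  ⇒ R(z) = 1 + z + 35/144z².

Need |R(x)|<1, x<0.
x=-0.35: |R|=0.6798
R=1: x+35/144x²=0 ⇒ x=−144/35=-4.1143; min R=1−1/(4·35/144)=-0.0286>−1
Confirm numerically:
  x=-3.451: |R|=0.44365 <1
  x=-2.993: |R|=0.18430 <1
  x=-1.908: |R|=0.02316 <1
  x=-4.639: |R|=1.59163 >1
  x=-4.437: |R|=1.34803 >1
Interval (-4.1143, 0).

(-4.1143, 0).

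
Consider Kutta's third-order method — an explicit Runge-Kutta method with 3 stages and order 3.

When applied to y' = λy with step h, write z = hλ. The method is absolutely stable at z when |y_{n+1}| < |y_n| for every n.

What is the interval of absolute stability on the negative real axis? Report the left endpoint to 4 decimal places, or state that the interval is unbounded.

(-2.5127, 0).

Test eqn y'=λy, z=hλ:
  order 3, 3-stage ⇒ R(z)=1+z+z^2/2+z^3/6
  (e.g. R(-1.22)=0.22156, |R|=0.22156)

Need |R(x)|<1, x<0.
x=-1.22: |R|=0.2216
|R(-2.19)|=0.5425 |R(-1.61)|=0.0095 |R(-1.15)|=0.2578
Bisect:
  x_lo=-3.3045 |R|=2.8586  x_hi=-0.1195 |R|=0.8873
  mid=-1.71201 |R|=0.08283 →hi
  mid=-2.50825 |R|=0.99262 →hi
  mid=-2.90636 |R|=1.77454 →lo
  mid=-2.70730 |R|=1.34975 →lo
  mid=-2.60777 |R|=1.16322 →lo
  mid=-2.55801 |R|=1.07599 →lo
  mid=-2.53313 |R|=1.03383 →lo
  mid=-2.52069 |R|=1.01310 →lo
  mid=-2.51447 |R|=1.00283 →lo
  ...
  [-2.51291,-2.51272] ⇒ x*=-2.5127
Interval (-2.5127, 0).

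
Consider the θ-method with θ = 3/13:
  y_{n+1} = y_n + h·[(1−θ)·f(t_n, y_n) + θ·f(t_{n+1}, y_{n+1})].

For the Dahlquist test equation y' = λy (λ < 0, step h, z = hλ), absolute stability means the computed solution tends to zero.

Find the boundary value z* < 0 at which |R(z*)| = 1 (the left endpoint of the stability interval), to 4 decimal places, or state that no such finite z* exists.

left endpoint -3.7143.

On y'=λy, z=hλ:
  y_{n+1} = y_n + z·[10/13·y_n + 3/13·y_{n+1}] ⇒ (1 − 3/13z)y_{n+1} = (1 + 10/13z)y_n
  ⇒ R(z) = (1 + 10/13z)/(1 − 3/13z).

Need |R(x)|<1, x<0.
x=-0.32: |R|=0.7020
R=−1: 1+10/13x = −1+3/13x ⇒ -7/13x=2 ⇒ x=2/(-7/13)=-3.7143
Confirm numerically:
  x=-3.388: |R|=0.90140 <1
  x=-2.979: |R|=0.76537 <1
  x=-2.571: |R|=0.61362 <1
  x=-2.315: |R|=0.50890 <1
  x=-4.078: |R|=1.10090 >1
  x=-4.076: |R|=1.10036 >1
  x=-3.916: |R|=1.05706 >1
Stable set (-3.7143, 0).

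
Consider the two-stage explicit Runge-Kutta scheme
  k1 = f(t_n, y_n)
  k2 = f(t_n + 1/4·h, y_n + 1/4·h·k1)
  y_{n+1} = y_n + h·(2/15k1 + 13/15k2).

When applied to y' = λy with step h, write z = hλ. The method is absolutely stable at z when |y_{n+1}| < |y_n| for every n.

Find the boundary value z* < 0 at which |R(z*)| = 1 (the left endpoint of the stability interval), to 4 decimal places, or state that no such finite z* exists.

On y'=λy, z=hλ:
  k1=λy_n ⇒ h·k1=z·y_n;  k2=λ(1+1/4z)y_n ⇒ h·k2=z(1+1/4z)y_n
  y_{n+1}/y_n = 1 + 2/15z + 13/15z(1+1/4z) = 1 + z + 13/60z²
  so R(z) = 1 + z + 13/60z².

Boundary: |R(x)|=1, x<0.
x=-1.48: |R|=0.0054
R=1: x+13/60x²=0 ⇒ x=−60/13=-4.6154; min R=1−1/(4·13/60)=-0.1538>−1
Confirm numerically:
  x=-3.674: |R|=0.25063 <1
  x=-3.363: |R|=0.08745 <1
  x=-2.500: |R|=0.14583 <1
  x=-1.911: |R|=0.11975 <1
  x=-4.891: |R|=1.29207 >1
  x=-4.802: |R|=1.19416 >1
Interval (-4.6154, 0).

z* = -4.6154.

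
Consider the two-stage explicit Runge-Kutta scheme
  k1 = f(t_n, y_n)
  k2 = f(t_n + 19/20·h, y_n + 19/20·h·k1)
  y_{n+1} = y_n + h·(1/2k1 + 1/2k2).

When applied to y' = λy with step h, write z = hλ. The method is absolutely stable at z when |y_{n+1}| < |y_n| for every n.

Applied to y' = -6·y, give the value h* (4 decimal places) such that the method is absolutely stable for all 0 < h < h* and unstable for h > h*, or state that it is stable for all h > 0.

With y'=λy (z=hλ):
  k1=λy_n ⇒ h·k1=z·y_n;  k2=λ(1+19/20z)y_n ⇒ h·k2=z(1+19/20z)y_n
  y_{n+1}/y_n = 1 + 1/2z + 1/2z(1+19/20z) = 1 + z + 19/40z²
  R(z) = 1 + z + 19/40z².

Find x<0 with |R(x)|<1.
x=-0.36: |R|=0.7016
R=1: x+19/40x²=0 ⇒ x=−40/19=-2.1053; min R=1−1/(4·19/40)=0.4737>−1
Confirm numerically:
  x=-1.844: |R|=0.77116 <1
  x=-1.605: |R|=0.61861 <1
  x=-1.474: |R|=0.55802 <1
  x=-1.268: |R|=0.49572 <1
  x=-2.594: |R|=1.60220 >1
  x=-2.433: |R|=1.37876 >1
So |R|<1 on (-2.1053, 0).

(-2.1053,0); λ=-6 ⇒ h* = (40/19)/6 = 0.3509.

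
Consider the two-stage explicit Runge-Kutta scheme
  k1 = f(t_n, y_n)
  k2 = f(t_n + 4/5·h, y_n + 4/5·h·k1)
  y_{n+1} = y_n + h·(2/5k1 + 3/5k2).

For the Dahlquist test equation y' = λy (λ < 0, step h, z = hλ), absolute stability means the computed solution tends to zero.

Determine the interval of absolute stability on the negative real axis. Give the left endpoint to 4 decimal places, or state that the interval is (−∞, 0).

z∈(-2.0833,0).

On y'=λy, z=hλ:
  k1=λy_n ⇒ h·k1=z·y_n;  k2=λ(1+4/5z)y_n ⇒ h·k2=z(1+4/5z)y_n
  y_{n+1}/y_n = 1 + 2/5z + 3/5z(1+4/5z) = 1 + z + 12/25z²
  Hence R(z) = 1 + z + 12/25z².

Need |R(x)|<1, x<0.
x=-1.48: |R|=0.5714
R=1: x+12/25x²=0 ⇒ x=−25/12=-2.0833; min R=1−1/(4·12/25)=0.4792>−1
Confirm numerically:
  x=-2.017: |R|=0.93578 <1
  x=-1.222: |R|=0.49478 <1
  x=-1.165: |R|=0.48647 <1
  x=-0.907: |R|=0.48787 <1
  x=-2.565: |R|=1.59303 >1
  x=-2.260: |R|=1.19165 >1
  x=-2.153: |R|=1.07200 >1
So |R|<1 on (-2.0833, 0).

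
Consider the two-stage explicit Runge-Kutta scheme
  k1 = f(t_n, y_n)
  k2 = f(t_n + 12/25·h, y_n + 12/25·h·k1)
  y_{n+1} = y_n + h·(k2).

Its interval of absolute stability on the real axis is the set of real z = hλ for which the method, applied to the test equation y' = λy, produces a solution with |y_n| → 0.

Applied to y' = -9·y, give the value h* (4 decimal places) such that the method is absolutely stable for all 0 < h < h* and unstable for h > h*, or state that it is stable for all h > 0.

With y'=λy (z=hλ):
  k1=λy_n ⇒ h·k1=z·y_n;  k2=λ(1+12/25z)y_n ⇒ h·k2=z(1+12/25z)y_n
  y_{n+1}/y_n = 1 + z(1+12/25z) = 1 + z + 12/25z²
  ⇒ R(z) = 1 + z + 12/25z².

Solve |R(x)|<1 on ℝ⁻.
x=-1: |R|=0.4800
R=1: x+12/25x²=0 ⇒ x=−25/12=-2.0833; min R=1−1/(4·12/25)=0.4792>−1
Confirm numerically:
  x=-1.665: |R|=0.66567 <1
  x=-1.612: |R|=0.63530 <1
  x=-1.299: |R|=0.51095 <1
  x=-1.253: |R|=0.50060 <1
  x=-2.481: |R|=1.47357 >1
  x=-2.477: |R|=1.46805 >1
  x=-2.260: |R|=1.19165 >1
So |R|<1 on (-2.0833, 0).

(-2.0833,0); λ=-9 ⇒ h* = (25/12)/9 = 0.2315.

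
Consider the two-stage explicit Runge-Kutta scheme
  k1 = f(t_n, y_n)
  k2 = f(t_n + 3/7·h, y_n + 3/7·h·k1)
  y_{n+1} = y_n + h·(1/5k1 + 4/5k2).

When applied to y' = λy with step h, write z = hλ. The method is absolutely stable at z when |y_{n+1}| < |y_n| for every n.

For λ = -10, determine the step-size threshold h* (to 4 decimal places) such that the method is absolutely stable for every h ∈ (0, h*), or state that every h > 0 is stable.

(-2.9167,0); λ=-10 ⇒ h* = (35/12)/10 = 0.2917.

Test eqn y'=λy, z=hλ:
  k1=λy_n ⇒ h·k1=z·y_n;  k2=λ(1+3/7z)y_n ⇒ h·k2=z(1+3/7z)y_n
  y_{n+1}/y_n = 1 + 1/5z + 4/5z(1+3/7z) = 1 + z + 12/35z²
  ⇒ R(z) = 1 + z + 12/35z².

Solve |R(x)|<1 on ℝ⁻.
x=-1.06: |R|=0.3252
R=1: x+12/35x²=0 ⇒ x=−35/12=-2.9167; min R=1−1/(4·12/35)=0.2708>−1
Confirm numerically:
  x=-2.463: |R|=0.61690 <1
  x=-2.432: |R|=0.59587 <1
  x=-1.663: |R|=0.28520 <1
  x=-3.068: |R|=1.15919 >1
  x=-2.958: |R|=1.04192 >1
Stable set (-2.9167, 0).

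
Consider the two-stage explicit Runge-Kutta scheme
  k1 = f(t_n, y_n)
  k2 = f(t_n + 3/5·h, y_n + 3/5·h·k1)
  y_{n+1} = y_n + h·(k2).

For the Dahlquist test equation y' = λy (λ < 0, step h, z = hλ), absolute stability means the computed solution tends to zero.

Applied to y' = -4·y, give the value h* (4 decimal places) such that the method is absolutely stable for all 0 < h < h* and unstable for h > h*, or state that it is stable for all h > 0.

(-1.6667,0); λ=-4 ⇒ h* = (5/3)/4 = 0.4167.

With y'=λy (z=hλ):
  k1=λy_n ⇒ h·k1=z·y_n;  k2=λ(1+3/5z)y_n ⇒ h·k2=z(1+3/5z)y_n
  y_{n+1}/y_n = 1 + z(1+3/5z) = 1 + z + 3/5z²
  ⇒ R(z) = 1 + z + 3/5z².

Solve |R(x)|<1 on ℝ⁻.
x=-1.14: |R|=0.6398
R=1: x+3/5x²=0 ⇒ x=−5/3=-1.6667; min R=1−1/(4·3/5)=0.5833>−1
Confirm numerically:
  x=-1.531: |R|=0.87538 <1
  x=-1.429: |R|=0.79622 <1
  x=-0.973: |R|=0.59504 <1
  x=-1.940: |R|=1.31816 >1
  x=-1.907: |R|=1.27499 >1
So |R|<1 on (-1.6667, 0).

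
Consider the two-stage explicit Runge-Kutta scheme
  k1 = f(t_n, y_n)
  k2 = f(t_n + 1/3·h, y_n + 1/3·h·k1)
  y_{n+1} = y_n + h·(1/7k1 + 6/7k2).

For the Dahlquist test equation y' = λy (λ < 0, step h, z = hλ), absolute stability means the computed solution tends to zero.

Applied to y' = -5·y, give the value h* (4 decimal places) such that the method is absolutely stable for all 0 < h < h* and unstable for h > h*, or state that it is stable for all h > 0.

(-3.5000,0); λ=-5 ⇒ h* = (7/2)/5 = 0.7000.

With y'=λy (z=hλ):
  k1=λy_n ⇒ h·k1=z·y_n;  k2=λ(1+1/3z)y_n ⇒ h·k2=z(1+1/3z)y_n
  y_{n+1}/y_n = 1 + 1/7z + 6/7z(1+1/3z) = 1 + z + 2/7z²
  so R(z) = 1 + z + 2/7z².

Solve |R(x)|<1 on ℝ⁻.
x=-1.45: |R|=0.1507
R=1: x+2/7x²=0 ⇒ x=−7/2=-3.5000; min R=1−1/(4·2/7)=0.1250>−1
Confirm numerically:
  x=-3.313: |R|=0.82299 <1
  x=-2.655: |R|=0.35901 <1
  x=-1.922: |R|=0.13345 <1
  x=-3.703: |R|=1.21477 >1
  x=-3.664: |R|=1.17168 >1
So |R|<1 on (-3.5000, 0).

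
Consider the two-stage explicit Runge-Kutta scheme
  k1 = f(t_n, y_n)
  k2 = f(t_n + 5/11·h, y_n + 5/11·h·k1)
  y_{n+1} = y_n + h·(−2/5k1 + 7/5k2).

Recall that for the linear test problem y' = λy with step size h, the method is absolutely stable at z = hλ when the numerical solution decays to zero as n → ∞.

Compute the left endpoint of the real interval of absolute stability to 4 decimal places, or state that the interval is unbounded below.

Test eqn y'=λy, z=hλ:
  k1=λy_n ⇒ h·k1=z·y_n;  k2=λ(1+5/11z)y_n ⇒ h·k2=z(1+5/11z)y_n
  y_{n+1}/y_n = 1 − 2/5z + 7/5z(1+5/11z) = 1 + z + 7/11z²
  ⇒ R(z) = 1 + z + 7/11z².

Boundary: |R(x)|=1, x<0.
x=-1.14: |R|=0.6870
R=1: x+7/11x²=0 ⇒ x=−11/7=-1.5714; min R=1−1/(4·7/11)=0.6071>−1
Confirm numerically:
  x=-1.301: |R|=0.77611 <1
  x=-0.961: |R|=0.62670 <1
  x=-0.671: |R|=0.61552 <1
  x=-2.160: |R|=1.80902 >1
  x=-2.077: |R|=1.66823 >1
  x=-1.850: |R|=1.32795 >1
Interval (-1.5714, 0).

left endpoint -1.5714.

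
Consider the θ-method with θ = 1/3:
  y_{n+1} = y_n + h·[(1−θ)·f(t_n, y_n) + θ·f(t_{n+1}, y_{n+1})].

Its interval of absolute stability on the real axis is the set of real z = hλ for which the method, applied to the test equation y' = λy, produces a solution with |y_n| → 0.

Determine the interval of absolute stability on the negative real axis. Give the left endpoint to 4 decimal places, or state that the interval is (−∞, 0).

(-6.0000, 0).

With y'=λy (z=hλ):
  y_{n+1} = y_n + z·[2/3·y_n + 1/3·y_{n+1}] ⇒ (1 − 1/3z)y_{n+1} = (1 + 2/3z)y_n
  Hence R(z) = (1 + 2/3z)/(1 − 1/3z).

Find x<0 with |R(x)|<1.
x=-1.5: |R|=0.0000
R=−1: 1+2/3x = −1+1/3x ⇒ -1/3x=2 ⇒ x=2/(-1/3)=-6.0000
Confirm numerically:
  x=-3.614: |R|=0.63925 <1
  x=-2.609: |R|=0.39544 <1
  x=-2.605: |R|=0.39429 <1
  x=-2.418: |R|=0.33887 <1
  x=-6.526: |R|=1.05522 >1
  x=-6.412: |R|=1.04377 >1
Interval (-6.0000, 0).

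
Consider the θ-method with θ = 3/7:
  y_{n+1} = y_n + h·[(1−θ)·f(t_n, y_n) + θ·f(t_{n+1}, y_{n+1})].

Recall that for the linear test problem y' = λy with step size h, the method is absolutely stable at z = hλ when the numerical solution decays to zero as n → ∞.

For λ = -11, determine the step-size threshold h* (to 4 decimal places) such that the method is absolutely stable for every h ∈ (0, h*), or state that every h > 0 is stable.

On y'=λy, z=hλ:
  y_{n+1} = y_n + z·[4/7·y_n + 3/7·y_{n+1}] ⇒ (1 − 3/7z)y_{n+1} = (1 + 4/7z)y_n
  R(z) = (1 + 4/7z)/(1 − 3/7z).

Need |R(x)|<1, x<0.
x=-0.52: |R|=0.5748
R=−1: 1+4/7x = −1+3/7x ⇒ -1/7x=2 ⇒ x=2/(-1/7)=-14.0000
Confirm numerically:
  x=-12.694: |R|=0.97103 <1
  x=-9.293: |R|=0.86505 <1
  x=-5.674: |R|=0.65340 <1
  x=-14.352: |R|=1.00703 >1
  x=-14.337: |R|=1.00674 >1
  x=-14.183: |R|=1.00369 >1
Interval (-14.0000, 0).

(-14.0000,0); λ=-11 ⇒ h* = (14)/11 = 1.2727.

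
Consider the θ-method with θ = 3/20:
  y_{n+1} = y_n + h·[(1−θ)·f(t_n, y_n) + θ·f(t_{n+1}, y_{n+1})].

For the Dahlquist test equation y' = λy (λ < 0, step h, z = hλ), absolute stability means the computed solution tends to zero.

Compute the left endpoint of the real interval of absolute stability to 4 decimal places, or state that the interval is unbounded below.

Test eqn y'=λy, z=hλ:
  y_{n+1} = y_n + z·[17/20·y_n + 3/20·y_{n+1}] ⇒ (1 − 3/20z)y_{n+1} = (1 + 17/20z)y_n
  R(z) = (1 + 17/20z)/(1 − 3/20z).

Need |R(x)|<1, x<0.
x=-1.24: |R|=0.0455
R=−1: 1+17/20x = −1+3/20x ⇒ -7/10x=2 ⇒ x=2/(-7/10)=-2.8571
Confirm numerically:
  x=-2.171: |R|=0.63769 <1
  x=-1.796: |R|=0.41484 <1
  x=-1.549: |R|=0.25695 <1
  x=-3.358: |R|=1.23316 >1
  x=-3.247: |R|=1.18352 >1
So |R|<1 on (-2.8571, 0).

z* = -2.8571.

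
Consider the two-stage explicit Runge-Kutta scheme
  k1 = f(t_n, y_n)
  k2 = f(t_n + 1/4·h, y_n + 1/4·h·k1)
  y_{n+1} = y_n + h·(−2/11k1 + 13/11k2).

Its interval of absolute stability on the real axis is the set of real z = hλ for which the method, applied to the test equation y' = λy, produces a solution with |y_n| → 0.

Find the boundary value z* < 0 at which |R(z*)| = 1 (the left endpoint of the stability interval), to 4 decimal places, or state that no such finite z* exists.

left endpoint -3.3846.

Test eqn y'=λy, z=hλ:
  k1=λy_n ⇒ h·k1=z·y_n;  k2=λ(1+1/4z)y_n ⇒ h·k2=z(1+1/4z)y_n
  y_{n+1}/y_n = 1 − 2/11z + 13/11z(1+1/4z) = 1 + z + 13/44z²
  so R(z) = 1 + z + 13/44z².

Find x<0 with |R(x)|<1.
x=-1.28: |R|=0.2041
R=1: x+13/44x²=0 ⇒ x=−44/13=-3.3846; min R=1−1/(4·13/44)=0.1538>−1
Confirm numerically:
  x=-3.307: |R|=0.92416 <1
  x=-2.286: |R|=0.25799 <1
  x=-1.762: |R|=0.15528 <1
  x=-3.964: |R|=1.67856 >1
  x=-3.820: |R|=1.49139 >1
  x=-3.788: |R|=1.45146 >1
Interval (-3.3846, 0).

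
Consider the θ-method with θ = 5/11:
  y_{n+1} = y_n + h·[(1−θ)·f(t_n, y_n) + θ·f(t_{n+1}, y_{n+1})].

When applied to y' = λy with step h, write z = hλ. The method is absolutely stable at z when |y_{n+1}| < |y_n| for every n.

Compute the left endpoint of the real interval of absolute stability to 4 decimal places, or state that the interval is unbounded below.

z* = -22.0000.

Test eqn y'=λy, z=hλ:
  y_{n+1} = y_n + z·[6/11·y_n + 5/11·y_{n+1}] ⇒ (1 − 5/11z)y_{n+1} = (1 + 6/11z)y_n
  R(z) = (1 + 6/11z)/(1 − 5/11z).

Find x<0 with |R(x)|<1.
x=-1.23: |R|=0.2111
R=−1: 1+6/11x = −1+5/11x ⇒ -1/11x=2 ⇒ x=2/(-1/11)=-22.0000
Confirm numerically:
  x=-20.594: |R|=0.98766 <1
  x=-18.903: |R|=0.97065 <1
  x=-11.925: |R|=0.85735 <1
  x=-9.900: |R|=0.80000 <1
  x=-22.164: |R|=1.00135 >1
  x=-22.112: |R|=1.00092 >1
  x=-22.028: |R|=1.00023 >1
Stable set (-22.0000, 0).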